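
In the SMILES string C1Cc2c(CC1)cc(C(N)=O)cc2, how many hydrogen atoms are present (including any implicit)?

Hydrogens are implicit in SMILES; fill each atom to its normal valence:
  4 × C: 2 H each → 8
  3 × C (aromatic): 1 H each → 3
  3 × C (aromatic): no H
  1 × C: no H
  1 × N: 2 H
  1 × O: no H
  Total hydrogens = 13.

13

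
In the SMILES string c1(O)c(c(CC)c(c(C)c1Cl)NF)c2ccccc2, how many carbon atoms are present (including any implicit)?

15

The symbol for carbon appears 15 times in the SMILES. Lowercase c denotes aromatic carbon and counts toward C.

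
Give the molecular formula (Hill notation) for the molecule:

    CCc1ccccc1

C8H10

Heavy atoms from the SMILES: 8 C.
Implicit hydrogens by atom environment:
  5 × C (aromatic): 1 H each → 5
  1 × C: 3 H
  1 × C: 2 H
  1 × C (aromatic): no H
  Total hydrogens = 10.
Molecular formula: C8H10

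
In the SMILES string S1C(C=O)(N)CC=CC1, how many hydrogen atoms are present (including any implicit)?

9

Hydrogens are implicit in SMILES; fill each atom to its normal valence:
  3 × C: 1 H each → 3
  2 × C: 2 H each → 4
  1 × C: no H
  1 × N: 2 H
  1 × O: no H
  1 × S: no H
  Total hydrogens = 9.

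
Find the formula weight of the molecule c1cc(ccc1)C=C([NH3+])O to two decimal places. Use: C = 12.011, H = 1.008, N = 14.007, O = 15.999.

Molecular formula: C8H10NO+.
M = 8×12.011 + 10×1.008 + 1×14.007 + 1×15.999 = 136.17 g/mol.

136.17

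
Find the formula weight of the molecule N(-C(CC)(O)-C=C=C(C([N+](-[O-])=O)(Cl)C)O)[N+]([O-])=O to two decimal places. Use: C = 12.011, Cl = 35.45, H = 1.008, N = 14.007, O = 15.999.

281.65

Molecular formula: C8H12ClN3O6.
M = 8×12.011 + 1×35.45 + 12×1.008 + 3×14.007 + 6×15.999 = 281.65 g/mol.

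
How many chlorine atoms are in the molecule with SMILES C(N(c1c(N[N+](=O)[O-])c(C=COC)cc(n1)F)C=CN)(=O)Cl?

The symbol for chlorine appears 1 time in the SMILES.

1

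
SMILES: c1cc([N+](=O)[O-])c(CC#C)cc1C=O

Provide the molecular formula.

Heavy atoms from the SMILES: 10 C, 1 N, 3 O.
Implicit hydrogens by atom environment:
  3 × C (aromatic): 1 H each → 3
  3 × C (aromatic): no H
  2 × C: 1 H each → 2
  2 × O: no H
  1 × C: 2 H
  1 × C: no H
  1 × N (charge +1): no H
  1 × O (charge -1): no H
  Total hydrogens = 7.
Molecular formula: C10H7NO3

C10H7NO3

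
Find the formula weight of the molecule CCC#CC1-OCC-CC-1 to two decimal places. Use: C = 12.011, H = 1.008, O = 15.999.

138.21

Molecular formula: C9H14O.
M = 9×12.011 + 14×1.008 + 1×15.999 = 138.21 g/mol.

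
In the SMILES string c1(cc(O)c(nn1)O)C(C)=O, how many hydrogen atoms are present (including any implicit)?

Hydrogens are implicit in SMILES; fill each atom to its normal valence:
  3 × C (aromatic): no H
  2 × N (aromatic): no H
  2 × O: 1 H each → 2
  1 × C: 3 H
  1 × C (aromatic): 1 H
  1 × C: no H
  1 × O: no H
  Total hydrogens = 6.

6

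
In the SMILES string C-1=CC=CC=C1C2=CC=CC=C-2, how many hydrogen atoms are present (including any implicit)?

10

Hydrogens are implicit in SMILES; fill each atom to its normal valence:
  10 × C (aromatic): 1 H each → 10
  2 × C (aromatic): no H
  Total hydrogens = 10.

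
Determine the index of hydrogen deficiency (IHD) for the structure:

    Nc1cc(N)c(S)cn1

4

Molecular formula from the SMILES: C5H7N3S.
DoU = (2C + 2 + N − H − X)/2 = (2·5 + 2 + 3 − 7 − 0)/2 = 8/2 = 4.
(Structurally: 1 ring(s) + 3 π bond(s) = 4.)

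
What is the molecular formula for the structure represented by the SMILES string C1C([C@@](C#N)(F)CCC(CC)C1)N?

Heavy atoms from the SMILES: 10 C, 1 F, 2 N.
Implicit hydrogens by atom environment:
  5 × C: 2 H each → 10
  2 × C: 1 H each → 2
  2 × C: no H
  1 × C: 3 H
  1 × F: no H
  1 × N: 2 H
  1 × N: no H
  Total hydrogens = 17.
Molecular formula: C10H17FN2

C10H17FN2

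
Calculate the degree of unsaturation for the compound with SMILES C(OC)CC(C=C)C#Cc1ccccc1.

7

Molecular formula from the SMILES: C14H16O.
DoU = (2C + 2 + N − H − X)/2 = (2·14 + 2 + 0 − 16 − 0)/2 = 14/2 = 7.
(Structurally: 1 ring(s) + 6 π bond(s) = 7.)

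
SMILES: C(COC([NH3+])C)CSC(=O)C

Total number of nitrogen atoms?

The symbol for nitrogen appears 1 time in the SMILES.

1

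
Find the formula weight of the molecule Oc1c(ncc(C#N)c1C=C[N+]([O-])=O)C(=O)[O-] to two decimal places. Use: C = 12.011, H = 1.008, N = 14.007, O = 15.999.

Molecular formula: C9H4N3O5-.
M = 9×12.011 + 4×1.008 + 3×14.007 + 5×15.999 = 234.15 g/mol.

234.15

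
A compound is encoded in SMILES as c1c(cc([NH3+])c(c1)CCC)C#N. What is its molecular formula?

Heavy atoms from the SMILES: 10 C, 2 N.
Implicit hydrogens by atom environment:
  3 × C (aromatic): 1 H each → 3
  3 × C (aromatic): no H
  2 × C: 2 H each → 4
  1 × C: 3 H
  1 × C: no H
  1 × N (charge +1): 3 H
  1 × N: no H
  Total hydrogens = 13.
Net charge +1.
Molecular formula: C10H13N2+

C10H13N2+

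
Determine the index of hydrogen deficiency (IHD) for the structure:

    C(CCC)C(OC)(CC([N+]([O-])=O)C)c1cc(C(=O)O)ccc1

Molecular formula from the SMILES: C16H23NO5.
DoU = (2C + 2 + N − H − X)/2 = (2·16 + 2 + 1 − 23 − 0)/2 = 12/2 = 6.
(Structurally: 1 ring(s) + 5 π bond(s) = 6.)

6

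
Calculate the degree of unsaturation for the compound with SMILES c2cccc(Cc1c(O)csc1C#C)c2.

Molecular formula from the SMILES: C13H10OS.
DoU = (2C + 2 + N − H − X)/2 = (2·13 + 2 + 0 − 10 − 0)/2 = 18/2 = 9.
(Structurally: 2 ring(s) + 7 π bond(s) = 9.)

9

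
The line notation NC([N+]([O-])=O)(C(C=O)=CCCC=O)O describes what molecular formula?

Heavy atoms from the SMILES: 7 C, 2 N, 5 O.
Implicit hydrogens by atom environment:
  3 × C: 1 H each → 3
  3 × O: no H
  2 × C: 2 H each → 4
  2 × C: no H
  1 × N: 2 H
  1 × N (charge +1): no H
  1 × O: 1 H
  1 × O (charge -1): no H
  Total hydrogens = 10.
Molecular formula: C7H10N2O5

C7H10N2O5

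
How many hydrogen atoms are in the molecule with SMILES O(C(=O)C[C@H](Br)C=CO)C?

9

Hydrogens are implicit in SMILES; fill each atom to its normal valence:
  3 × C: 1 H each → 3
  2 × O: no H
  1 × Br: no H
  1 × C: 3 H
  1 × C: 2 H
  1 × C: no H
  1 × O: 1 H
  Total hydrogens = 9.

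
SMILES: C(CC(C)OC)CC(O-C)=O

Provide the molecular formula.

C8H16O3

Heavy atoms from the SMILES: 8 C, 3 O.
Implicit hydrogens by atom environment:
  3 × C: 3 H each → 9
  3 × C: 2 H each → 6
  3 × O: no H
  1 × C: 1 H
  1 × C: no H
  Total hydrogens = 16.
Molecular formula: C8H16O3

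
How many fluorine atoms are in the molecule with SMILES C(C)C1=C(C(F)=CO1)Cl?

1

The symbol for fluorine appears 1 time in the SMILES.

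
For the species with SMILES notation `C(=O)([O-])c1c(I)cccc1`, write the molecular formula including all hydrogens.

C7H4IO2-

Heavy atoms from the SMILES: 7 C, 1 I, 2 O.
Implicit hydrogens by atom environment:
  4 × C (aromatic): 1 H each → 4
  2 × C (aromatic): no H
  1 × C: no H
  1 × I: no H
  1 × O: no H
  1 × O (charge -1): no H
  Total hydrogens = 4.
Net charge -1.
Molecular formula: C7H4IO2-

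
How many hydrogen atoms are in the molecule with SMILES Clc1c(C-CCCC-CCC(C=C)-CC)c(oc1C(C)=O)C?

29

Hydrogens are implicit in SMILES; fill each atom to its normal valence:
  9 × C: 2 H each → 18
  4 × C (aromatic): no H
  3 × C: 3 H each → 9
  2 × C: 1 H each → 2
  1 × C: no H
  1 × Cl: no H
  1 × O (aromatic): no H
  1 × O: no H
  Total hydrogens = 29.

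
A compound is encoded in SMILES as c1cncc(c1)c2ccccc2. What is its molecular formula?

C11H9N

Heavy atoms from the SMILES: 11 C, 1 N.
Implicit hydrogens by atom environment:
  9 × C (aromatic): 1 H each → 9
  2 × C (aromatic): no H
  1 × N (aromatic): no H
  Total hydrogens = 9.
Molecular formula: C11H9N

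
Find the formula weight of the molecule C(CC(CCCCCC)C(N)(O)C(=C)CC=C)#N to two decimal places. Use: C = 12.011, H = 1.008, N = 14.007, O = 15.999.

250.39

Molecular formula: C15H26N2O.
M = 15×12.011 + 26×1.008 + 2×14.007 + 1×15.999 = 250.39 g/mol.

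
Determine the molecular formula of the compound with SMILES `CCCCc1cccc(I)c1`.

C10H13I

Heavy atoms from the SMILES: 10 C, 1 I.
Implicit hydrogens by atom environment:
  4 × C (aromatic): 1 H each → 4
  3 × C: 2 H each → 6
  2 × C (aromatic): no H
  1 × C: 3 H
  1 × I: no H
  Total hydrogens = 13.
Molecular formula: C10H13I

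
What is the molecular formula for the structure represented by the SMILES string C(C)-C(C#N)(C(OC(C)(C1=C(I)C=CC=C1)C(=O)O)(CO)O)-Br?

C15H17BrINO5

Heavy atoms from the SMILES: 1 Br, 15 C, 1 I, 1 N, 5 O.
Implicit hydrogens by atom environment:
  5 × C: no H
  4 × C (aromatic): 1 H each → 4
  3 × O: 1 H each → 3
  2 × C: 3 H each → 6
  2 × C: 2 H each → 4
  2 × C (aromatic): no H
  2 × O: no H
  1 × Br: no H
  1 × I: no H
  1 × N: no H
  Total hydrogens = 17.
Molecular formula: C15H17BrINO5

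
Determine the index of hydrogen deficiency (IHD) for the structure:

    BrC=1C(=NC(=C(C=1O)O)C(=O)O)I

5

Molecular formula from the SMILES: C6H3BrINO4.
DoU = (2C + 2 + N − H − X)/2 = (2·6 + 2 + 1 − 3 − 2)/2 = 10/2 = 5.
(Structurally: 1 ring(s) + 4 π bond(s) = 5.)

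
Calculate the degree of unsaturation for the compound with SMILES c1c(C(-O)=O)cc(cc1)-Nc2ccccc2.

Molecular formula from the SMILES: C13H11NO2.
DoU = (2C + 2 + N − H − X)/2 = (2·13 + 2 + 1 − 11 − 0)/2 = 18/2 = 9.
(Structurally: 2 ring(s) + 7 π bond(s) = 9.)

9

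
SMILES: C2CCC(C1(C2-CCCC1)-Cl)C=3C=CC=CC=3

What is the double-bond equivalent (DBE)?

6

Molecular formula from the SMILES: C16H21Cl.
DoU = (2C + 2 + N − H − X)/2 = (2·16 + 2 + 0 − 21 − 1)/2 = 12/2 = 6.
(Structurally: 3 ring(s) + 3 π bond(s) = 6.)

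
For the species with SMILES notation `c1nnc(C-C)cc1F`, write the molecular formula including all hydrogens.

C6H7FN2

Heavy atoms from the SMILES: 6 C, 1 F, 2 N.
Implicit hydrogens by atom environment:
  2 × C (aromatic): 1 H each → 2
  2 × C (aromatic): no H
  2 × N (aromatic): no H
  1 × C: 3 H
  1 × C: 2 H
  1 × F: no H
  Total hydrogens = 7.
Molecular formula: C6H7FN2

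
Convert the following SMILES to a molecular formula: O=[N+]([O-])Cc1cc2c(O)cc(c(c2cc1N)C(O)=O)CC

Heavy atoms from the SMILES: 14 C, 2 N, 5 O.
Implicit hydrogens by atom environment:
  7 × C (aromatic): no H
  3 × C (aromatic): 1 H each → 3
  2 × C: 2 H each → 4
  2 × O: 1 H each → 2
  2 × O: no H
  1 × C: 3 H
  1 × C: no H
  1 × N: 2 H
  1 × N (charge +1): no H
  1 × O (charge -1): no H
  Total hydrogens = 14.
Molecular formula: C14H14N2O5

C14H14N2O5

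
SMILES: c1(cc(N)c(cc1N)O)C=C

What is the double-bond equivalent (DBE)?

Molecular formula from the SMILES: C8H10N2O.
DoU = (2C + 2 + N − H − X)/2 = (2·8 + 2 + 2 − 10 − 0)/2 = 10/2 = 5.
(Structurally: 1 ring(s) + 4 π bond(s) = 5.)

5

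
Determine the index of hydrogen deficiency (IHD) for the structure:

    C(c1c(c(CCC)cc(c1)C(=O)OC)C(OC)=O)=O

Molecular formula from the SMILES: C14H16O5.
DoU = (2C + 2 + N − H − X)/2 = (2·14 + 2 + 0 − 16 − 0)/2 = 14/2 = 7.
(Structurally: 1 ring(s) + 6 π bond(s) = 7.)

7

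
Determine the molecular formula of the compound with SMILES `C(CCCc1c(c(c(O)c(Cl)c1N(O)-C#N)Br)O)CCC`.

C14H18BrClN2O3

Heavy atoms from the SMILES: 1 Br, 14 C, 1 Cl, 2 N, 3 O.
Implicit hydrogens by atom environment:
  6 × C: 2 H each → 12
  6 × C (aromatic): no H
  3 × O: 1 H each → 3
  2 × N: no H
  1 × Br: no H
  1 × C: 3 H
  1 × C: no H
  1 × Cl: no H
  Total hydrogens = 18.
Molecular formula: C14H18BrClN2O3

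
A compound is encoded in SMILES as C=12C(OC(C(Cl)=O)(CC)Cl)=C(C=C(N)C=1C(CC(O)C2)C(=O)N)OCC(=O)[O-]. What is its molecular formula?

C17H19Cl2N2O7-

Heavy atoms from the SMILES: 17 C, 2 Cl, 2 N, 7 O.
Implicit hydrogens by atom environment:
  5 × C (aromatic): no H
  5 × O: no H
  4 × C: 2 H each → 8
  4 × C: no H
  2 × C: 1 H each → 2
  2 × Cl: no H
  2 × N: 2 H each → 4
  1 × C: 3 H
  1 × C (aromatic): 1 H
  1 × O: 1 H
  1 × O (charge -1): no H
  Total hydrogens = 19.
Net charge -1.
Molecular formula: C17H19Cl2N2O7-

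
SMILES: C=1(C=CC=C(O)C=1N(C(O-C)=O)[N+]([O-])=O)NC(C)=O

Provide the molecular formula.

Heavy atoms from the SMILES: 10 C, 3 N, 6 O.
Implicit hydrogens by atom environment:
  4 × O: no H
  3 × C (aromatic): 1 H each → 3
  3 × C (aromatic): no H
  2 × C: 3 H each → 6
  2 × C: no H
  1 × N: 1 H
  1 × N: no H
  1 × N (charge +1): no H
  1 × O: 1 H
  1 × O (charge -1): no H
  Total hydrogens = 11.
Molecular formula: C10H11N3O6

C10H11N3O6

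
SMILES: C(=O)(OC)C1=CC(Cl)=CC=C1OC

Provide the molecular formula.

C9H9ClO3

Heavy atoms from the SMILES: 9 C, 1 Cl, 3 O.
Implicit hydrogens by atom environment:
  3 × C (aromatic): 1 H each → 3
  3 × C (aromatic): no H
  3 × O: no H
  2 × C: 3 H each → 6
  1 × C: no H
  1 × Cl: no H
  Total hydrogens = 9.
Molecular formula: C9H9ClO3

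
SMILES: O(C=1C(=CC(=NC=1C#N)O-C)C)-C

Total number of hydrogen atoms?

10

Hydrogens are implicit in SMILES; fill each atom to its normal valence:
  4 × C (aromatic): no H
  3 × C: 3 H each → 9
  2 × O: no H
  1 × C (aromatic): 1 H
  1 × C: no H
  1 × N (aromatic): no H
  1 × N: no H
  Total hydrogens = 10.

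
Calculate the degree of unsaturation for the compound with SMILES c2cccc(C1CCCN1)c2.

Molecular formula from the SMILES: C10H13N.
DoU = (2C + 2 + N − H − X)/2 = (2·10 + 2 + 1 − 13 − 0)/2 = 10/2 = 5.
(Structurally: 2 ring(s) + 3 π bond(s) = 5.)

5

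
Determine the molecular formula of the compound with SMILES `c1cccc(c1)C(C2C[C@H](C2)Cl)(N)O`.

C11H14ClNO

Heavy atoms from the SMILES: 11 C, 1 Cl, 1 N, 1 O.
Implicit hydrogens by atom environment:
  5 × C (aromatic): 1 H each → 5
  2 × C: 2 H each → 4
  2 × C: 1 H each → 2
  1 × C: no H
  1 × C (aromatic): no H
  1 × Cl: no H
  1 × N: 2 H
  1 × O: 1 H
  Total hydrogens = 14.
Molecular formula: C11H14ClNO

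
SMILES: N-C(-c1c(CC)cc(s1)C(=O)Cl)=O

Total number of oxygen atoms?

2

The symbol for oxygen appears 2 times in the SMILES.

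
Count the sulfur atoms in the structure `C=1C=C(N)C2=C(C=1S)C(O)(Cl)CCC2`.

The symbol for sulfur appears 1 time in the SMILES.

1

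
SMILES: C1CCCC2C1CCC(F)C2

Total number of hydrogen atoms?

Hydrogens are implicit in SMILES; fill each atom to its normal valence:
  7 × C: 2 H each → 14
  3 × C: 1 H each → 3
  1 × F: no H
  Total hydrogens = 17.

17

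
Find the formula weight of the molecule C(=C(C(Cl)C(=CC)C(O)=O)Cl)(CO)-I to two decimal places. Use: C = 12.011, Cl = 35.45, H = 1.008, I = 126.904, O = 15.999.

350.96

Molecular formula: C8H9Cl2IO3.
M = 8×12.011 + 2×35.45 + 9×1.008 + 1×126.904 + 3×15.999 = 350.96 g/mol.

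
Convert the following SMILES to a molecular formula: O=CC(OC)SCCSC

C6H12O2S2

Heavy atoms from the SMILES: 6 C, 2 O, 2 S.
Implicit hydrogens by atom environment:
  2 × C: 3 H each → 6
  2 × C: 2 H each → 4
  2 × C: 1 H each → 2
  2 × O: no H
  2 × S: no H
  Total hydrogens = 12.
Molecular formula: C6H12O2S2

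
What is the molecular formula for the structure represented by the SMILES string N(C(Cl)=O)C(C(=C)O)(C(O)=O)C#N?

Heavy atoms from the SMILES: 6 C, 1 Cl, 2 N, 4 O.
Implicit hydrogens by atom environment:
  5 × C: no H
  2 × O: 1 H each → 2
  2 × O: no H
  1 × C: 2 H
  1 × Cl: no H
  1 × N: 1 H
  1 × N: no H
  Total hydrogens = 5.
Molecular formula: C6H5ClN2O4

C6H5ClN2O4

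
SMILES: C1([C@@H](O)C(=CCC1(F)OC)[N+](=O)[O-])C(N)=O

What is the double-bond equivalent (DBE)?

4

Molecular formula from the SMILES: C8H11FN2O5.
DoU = (2C + 2 + N − H − X)/2 = (2·8 + 2 + 2 − 11 − 1)/2 = 8/2 = 4.
(Structurally: 1 ring(s) + 3 π bond(s) = 4.)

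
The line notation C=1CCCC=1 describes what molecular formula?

Heavy atoms from the SMILES: 5 C.
Implicit hydrogens by atom environment:
  3 × C: 2 H each → 6
  2 × C: 1 H each → 2
  Total hydrogens = 8.
Molecular formula: C5H8

C5H8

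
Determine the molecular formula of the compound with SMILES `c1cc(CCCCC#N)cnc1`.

Heavy atoms from the SMILES: 10 C, 2 N.
Implicit hydrogens by atom environment:
  4 × C: 2 H each → 8
  4 × C (aromatic): 1 H each → 4
  1 × C (aromatic): no H
  1 × C: no H
  1 × N (aromatic): no H
  1 × N: no H
  Total hydrogens = 12.
Molecular formula: C10H12N2

C10H12N2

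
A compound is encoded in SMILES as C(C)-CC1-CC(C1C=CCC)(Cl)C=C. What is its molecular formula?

Heavy atoms from the SMILES: 13 C, 1 Cl.
Implicit hydrogens by atom environment:
  5 × C: 2 H each → 10
  5 × C: 1 H each → 5
  2 × C: 3 H each → 6
  1 × C: no H
  1 × Cl: no H
  Total hydrogens = 21.
Molecular formula: C13H21Cl

C13H21Cl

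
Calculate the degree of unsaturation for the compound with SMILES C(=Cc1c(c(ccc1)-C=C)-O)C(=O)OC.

7

Molecular formula from the SMILES: C12H12O3.
DoU = (2C + 2 + N − H − X)/2 = (2·12 + 2 + 0 − 12 − 0)/2 = 14/2 = 7.
(Structurally: 1 ring(s) + 6 π bond(s) = 7.)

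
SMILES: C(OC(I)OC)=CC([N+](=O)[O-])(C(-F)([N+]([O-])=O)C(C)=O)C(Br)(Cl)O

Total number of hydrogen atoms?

10

Hydrogens are implicit in SMILES; fill each atom to its normal valence:
  5 × O: no H
  4 × C: no H
  3 × C: 1 H each → 3
  2 × C: 3 H each → 6
  2 × N (charge +1): no H
  2 × O (charge -1): no H
  1 × Br: no H
  1 × Cl: no H
  1 × F: no H
  1 × I: no H
  1 × O: 1 H
  Total hydrogens = 10.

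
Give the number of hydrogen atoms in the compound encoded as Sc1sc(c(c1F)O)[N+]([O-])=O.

2

Hydrogens are implicit in SMILES; fill each atom to its normal valence:
  4 × C (aromatic): no H
  1 × F: no H
  1 × N (charge +1): no H
  1 × O: 1 H
  1 × O: no H
  1 × O (charge -1): no H
  1 × S: 1 H
  1 × S (aromatic): no H
  Total hydrogens = 2.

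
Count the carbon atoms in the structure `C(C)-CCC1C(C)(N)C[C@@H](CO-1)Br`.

The symbol for carbon appears 10 times in the SMILES.

10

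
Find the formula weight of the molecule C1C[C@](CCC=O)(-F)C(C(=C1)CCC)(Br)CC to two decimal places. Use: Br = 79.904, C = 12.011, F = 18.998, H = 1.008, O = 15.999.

305.23

Molecular formula: C14H22BrFO.
M = 1×79.904 + 14×12.011 + 1×18.998 + 22×1.008 + 1×15.999 = 305.23 g/mol.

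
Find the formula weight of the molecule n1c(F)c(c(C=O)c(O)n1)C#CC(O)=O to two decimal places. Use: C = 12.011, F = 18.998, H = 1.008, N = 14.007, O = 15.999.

210.12

Molecular formula: C8H3FN2O4.
M = 8×12.011 + 1×18.998 + 3×1.008 + 2×14.007 + 4×15.999 = 210.12 g/mol.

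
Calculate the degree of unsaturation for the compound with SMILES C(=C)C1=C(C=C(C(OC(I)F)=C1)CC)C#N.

Molecular formula from the SMILES: C12H11FINO.
DoU = (2C + 2 + N − H − X)/2 = (2·12 + 2 + 1 − 11 − 2)/2 = 14/2 = 7.
(Structurally: 1 ring(s) + 6 π bond(s) = 7.)

7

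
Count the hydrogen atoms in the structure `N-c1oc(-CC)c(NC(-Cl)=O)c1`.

Hydrogens are implicit in SMILES; fill each atom to its normal valence:
  3 × C (aromatic): no H
  1 × C: 3 H
  1 × C: 2 H
  1 × C (aromatic): 1 H
  1 × C: no H
  1 × Cl: no H
  1 × N: 2 H
  1 × N: 1 H
  1 × O (aromatic): no H
  1 × O: no H
  Total hydrogens = 9.

9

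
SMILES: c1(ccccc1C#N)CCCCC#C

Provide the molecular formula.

C13H13N

Heavy atoms from the SMILES: 13 C, 1 N.
Implicit hydrogens by atom environment:
  4 × C: 2 H each → 8
  4 × C (aromatic): 1 H each → 4
  2 × C (aromatic): no H
  2 × C: no H
  1 × C: 1 H
  1 × N: no H
  Total hydrogens = 13.
Molecular formula: C13H13N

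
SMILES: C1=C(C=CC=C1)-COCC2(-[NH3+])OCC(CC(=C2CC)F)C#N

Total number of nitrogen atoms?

2

The symbol for nitrogen appears 2 times in the SMILES.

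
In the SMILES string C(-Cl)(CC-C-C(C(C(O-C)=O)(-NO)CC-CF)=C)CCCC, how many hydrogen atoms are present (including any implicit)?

Hydrogens are implicit in SMILES; fill each atom to its normal valence:
  10 × C: 2 H each → 20
  3 × C: no H
  2 × C: 3 H each → 6
  2 × O: no H
  1 × C: 1 H
  1 × Cl: no H
  1 × F: no H
  1 × N: 1 H
  1 × O: 1 H
  Total hydrogens = 29.

29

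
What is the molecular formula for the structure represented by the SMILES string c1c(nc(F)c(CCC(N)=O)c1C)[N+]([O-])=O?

C9H10FN3O3

Heavy atoms from the SMILES: 9 C, 1 F, 3 N, 3 O.
Implicit hydrogens by atom environment:
  4 × C (aromatic): no H
  2 × C: 2 H each → 4
  2 × O: no H
  1 × C: 3 H
  1 × C (aromatic): 1 H
  1 × C: no H
  1 × F: no H
  1 × N: 2 H
  1 × N (aromatic): no H
  1 × N (charge +1): no H
  1 × O (charge -1): no H
  Total hydrogens = 10.
Molecular formula: C9H10FN3O3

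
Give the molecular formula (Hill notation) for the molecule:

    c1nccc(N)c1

Heavy atoms from the SMILES: 5 C, 2 N.
Implicit hydrogens by atom environment:
  4 × C (aromatic): 1 H each → 4
  1 × C (aromatic): no H
  1 × N: 2 H
  1 × N (aromatic): no H
  Total hydrogens = 6.
Molecular formula: C5H6N2

C5H6N2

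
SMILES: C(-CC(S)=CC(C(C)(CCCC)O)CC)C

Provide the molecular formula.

C14H28OS

Heavy atoms from the SMILES: 14 C, 1 O, 1 S.
Implicit hydrogens by atom environment:
  6 × C: 2 H each → 12
  4 × C: 3 H each → 12
  2 × C: 1 H each → 2
  2 × C: no H
  1 × O: 1 H
  1 × S: 1 H
  Total hydrogens = 28.
Molecular formula: C14H28OS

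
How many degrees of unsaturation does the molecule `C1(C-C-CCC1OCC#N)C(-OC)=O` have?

Molecular formula from the SMILES: C10H15NO3.
DoU = (2C + 2 + N − H − X)/2 = (2·10 + 2 + 1 − 15 − 0)/2 = 8/2 = 4.
(Structurally: 1 ring(s) + 3 π bond(s) = 4.)

4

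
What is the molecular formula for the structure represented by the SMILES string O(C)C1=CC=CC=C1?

Heavy atoms from the SMILES: 7 C, 1 O.
Implicit hydrogens by atom environment:
  5 × C (aromatic): 1 H each → 5
  1 × C: 3 H
  1 × C (aromatic): no H
  1 × O: no H
  Total hydrogens = 8.
Molecular formula: C7H8O

C7H8O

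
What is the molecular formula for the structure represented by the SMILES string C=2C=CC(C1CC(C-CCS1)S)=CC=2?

C12H16S2

Heavy atoms from the SMILES: 12 C, 2 S.
Implicit hydrogens by atom environment:
  5 × C (aromatic): 1 H each → 5
  4 × C: 2 H each → 8
  2 × C: 1 H each → 2
  1 × C (aromatic): no H
  1 × S: 1 H
  1 × S: no H
  Total hydrogens = 16.
Molecular formula: C12H16S2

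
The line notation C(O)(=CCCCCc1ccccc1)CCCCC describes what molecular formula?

C17H26O

Heavy atoms from the SMILES: 17 C, 1 O.
Implicit hydrogens by atom environment:
  8 × C: 2 H each → 16
  5 × C (aromatic): 1 H each → 5
  1 × C: 3 H
  1 × C: 1 H
  1 × C: no H
  1 × C (aromatic): no H
  1 × O: 1 H
  Total hydrogens = 26.
Molecular formula: C17H26O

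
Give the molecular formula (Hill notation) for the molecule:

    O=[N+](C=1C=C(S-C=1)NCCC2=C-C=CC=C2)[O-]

C12H12N2O2S

Heavy atoms from the SMILES: 12 C, 2 N, 2 O, 1 S.
Implicit hydrogens by atom environment:
  7 × C (aromatic): 1 H each → 7
  3 × C (aromatic): no H
  2 × C: 2 H each → 4
  1 × N: 1 H
  1 × N (charge +1): no H
  1 × O: no H
  1 × O (charge -1): no H
  1 × S (aromatic): no H
  Total hydrogens = 12.
Molecular formula: C12H12N2O2S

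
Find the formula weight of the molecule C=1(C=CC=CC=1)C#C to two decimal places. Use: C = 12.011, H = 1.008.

Molecular formula: C8H6.
M = 8×12.011 + 6×1.008 = 102.14 g/mol.

102.14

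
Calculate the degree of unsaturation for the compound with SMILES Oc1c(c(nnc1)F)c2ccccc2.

Molecular formula from the SMILES: C10H7FN2O.
DoU = (2C + 2 + N − H − X)/2 = (2·10 + 2 + 2 − 7 − 1)/2 = 16/2 = 8.
(Structurally: 2 ring(s) + 6 π bond(s) = 8.)

8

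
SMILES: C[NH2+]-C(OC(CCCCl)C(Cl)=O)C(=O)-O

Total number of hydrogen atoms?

14

Hydrogens are implicit in SMILES; fill each atom to its normal valence:
  3 × C: 2 H each → 6
  3 × O: no H
  2 × C: 1 H each → 2
  2 × C: no H
  2 × Cl: no H
  1 × C: 3 H
  1 × N (charge +1): 2 H
  1 × O: 1 H
  Total hydrogens = 14.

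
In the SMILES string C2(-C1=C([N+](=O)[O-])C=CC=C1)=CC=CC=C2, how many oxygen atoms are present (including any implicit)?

The symbol for oxygen appears 2 times in the SMILES.

2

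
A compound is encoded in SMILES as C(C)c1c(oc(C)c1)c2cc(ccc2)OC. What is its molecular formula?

Heavy atoms from the SMILES: 14 C, 2 O.
Implicit hydrogens by atom environment:
  5 × C (aromatic): 1 H each → 5
  5 × C (aromatic): no H
  3 × C: 3 H each → 9
  1 × C: 2 H
  1 × O (aromatic): no H
  1 × O: no H
  Total hydrogens = 16.
Molecular formula: C14H16O2

C14H16O2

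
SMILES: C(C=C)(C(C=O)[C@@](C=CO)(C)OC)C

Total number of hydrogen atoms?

18

Hydrogens are implicit in SMILES; fill each atom to its normal valence:
  6 × C: 1 H each → 6
  3 × C: 3 H each → 9
  2 × O: no H
  1 × C: 2 H
  1 × C: no H
  1 × O: 1 H
  Total hydrogens = 18.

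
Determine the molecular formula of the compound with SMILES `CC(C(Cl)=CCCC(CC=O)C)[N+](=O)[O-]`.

Heavy atoms from the SMILES: 10 C, 1 Cl, 1 N, 3 O.
Implicit hydrogens by atom environment:
  4 × C: 1 H each → 4
  3 × C: 2 H each → 6
  2 × C: 3 H each → 6
  2 × O: no H
  1 × C: no H
  1 × Cl: no H
  1 × N (charge +1): no H
  1 × O (charge -1): no H
  Total hydrogens = 16.
Molecular formula: C10H16ClNO3

C10H16ClNO3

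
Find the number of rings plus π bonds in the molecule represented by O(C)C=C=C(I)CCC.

Molecular formula from the SMILES: C7H11IO.
DoU = (2C + 2 + N − H − X)/2 = (2·7 + 2 + 0 − 11 − 1)/2 = 4/2 = 2.
(Structurally: 0 ring(s) + 2 π bond(s) = 2.)

2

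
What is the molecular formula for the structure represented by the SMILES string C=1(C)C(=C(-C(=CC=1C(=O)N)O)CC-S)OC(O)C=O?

C12H15NO5S

Heavy atoms from the SMILES: 12 C, 1 N, 5 O, 1 S.
Implicit hydrogens by atom environment:
  5 × C (aromatic): no H
  3 × O: no H
  2 × C: 2 H each → 4
  2 × C: 1 H each → 2
  2 × O: 1 H each → 2
  1 × C: 3 H
  1 × C (aromatic): 1 H
  1 × C: no H
  1 × N: 2 H
  1 × S: 1 H
  Total hydrogens = 15.
Molecular formula: C12H15NO5S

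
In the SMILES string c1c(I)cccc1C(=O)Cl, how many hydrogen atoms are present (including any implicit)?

4

Hydrogens are implicit in SMILES; fill each atom to its normal valence:
  4 × C (aromatic): 1 H each → 4
  2 × C (aromatic): no H
  1 × C: no H
  1 × Cl: no H
  1 × I: no H
  1 × O: no H
  Total hydrogens = 4.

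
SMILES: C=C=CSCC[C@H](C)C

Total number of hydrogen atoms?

14

Hydrogens are implicit in SMILES; fill each atom to its normal valence:
  3 × C: 2 H each → 6
  2 × C: 3 H each → 6
  2 × C: 1 H each → 2
  1 × C: no H
  1 × S: no H
  Total hydrogens = 14.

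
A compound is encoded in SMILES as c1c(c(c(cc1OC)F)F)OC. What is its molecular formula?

C8H8F2O2

Heavy atoms from the SMILES: 8 C, 2 F, 2 O.
Implicit hydrogens by atom environment:
  4 × C (aromatic): no H
  2 × C: 3 H each → 6
  2 × C (aromatic): 1 H each → 2
  2 × F: no H
  2 × O: no H
  Total hydrogens = 8.
Molecular formula: C8H8F2O2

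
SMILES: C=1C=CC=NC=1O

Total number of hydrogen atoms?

5

Hydrogens are implicit in SMILES; fill each atom to its normal valence:
  4 × C (aromatic): 1 H each → 4
  1 × C (aromatic): no H
  1 × N (aromatic): no H
  1 × O: 1 H
  Total hydrogens = 5.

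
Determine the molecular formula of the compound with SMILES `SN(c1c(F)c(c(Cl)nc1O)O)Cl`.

C5H3Cl2FN2O2S

Heavy atoms from the SMILES: 5 C, 2 Cl, 1 F, 2 N, 2 O, 1 S.
Implicit hydrogens by atom environment:
  5 × C (aromatic): no H
  2 × Cl: no H
  2 × O: 1 H each → 2
  1 × F: no H
  1 × N (aromatic): no H
  1 × N: no H
  1 × S: 1 H
  Total hydrogens = 3.
Molecular formula: C5H3Cl2FN2O2S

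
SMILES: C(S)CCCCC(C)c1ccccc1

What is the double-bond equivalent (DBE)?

Molecular formula from the SMILES: C13H20S.
DoU = (2C + 2 + N − H − X)/2 = (2·13 + 2 + 0 − 20 − 0)/2 = 8/2 = 4.
(Structurally: 1 ring(s) + 3 π bond(s) = 4.)

4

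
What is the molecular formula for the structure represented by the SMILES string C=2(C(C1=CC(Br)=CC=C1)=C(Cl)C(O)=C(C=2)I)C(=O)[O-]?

C13H6BrClIO3-

Heavy atoms from the SMILES: 1 Br, 13 C, 1 Cl, 1 I, 3 O.
Implicit hydrogens by atom environment:
  7 × C (aromatic): no H
  5 × C (aromatic): 1 H each → 5
  1 × Br: no H
  1 × C: no H
  1 × Cl: no H
  1 × I: no H
  1 × O: 1 H
  1 × O: no H
  1 × O (charge -1): no H
  Total hydrogens = 6.
Net charge -1.
Molecular formula: C13H6BrClIO3-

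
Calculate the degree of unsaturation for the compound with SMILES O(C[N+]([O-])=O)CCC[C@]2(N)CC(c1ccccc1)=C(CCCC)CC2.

7

Molecular formula from the SMILES: C20H30N2O3.
DoU = (2C + 2 + N − H − X)/2 = (2·20 + 2 + 2 − 30 − 0)/2 = 14/2 = 7.
(Structurally: 2 ring(s) + 5 π bond(s) = 7.)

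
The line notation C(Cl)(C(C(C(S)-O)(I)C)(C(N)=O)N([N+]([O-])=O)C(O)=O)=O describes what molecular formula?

Heavy atoms from the SMILES: 7 C, 1 Cl, 1 I, 3 N, 7 O, 1 S.
Implicit hydrogens by atom environment:
  5 × C: no H
  4 × O: no H
  2 × O: 1 H each → 2
  1 × C: 3 H
  1 × C: 1 H
  1 × Cl: no H
  1 × I: no H
  1 × N: 2 H
  1 × N: no H
  1 × N (charge +1): no H
  1 × O (charge -1): no H
  1 × S: 1 H
  Total hydrogens = 9.
Molecular formula: C7H9ClIN3O7S

C7H9ClIN3O7S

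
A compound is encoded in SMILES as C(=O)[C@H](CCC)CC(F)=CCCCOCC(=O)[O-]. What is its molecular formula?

Heavy atoms from the SMILES: 13 C, 1 F, 4 O.
Implicit hydrogens by atom environment:
  7 × C: 2 H each → 14
  3 × C: 1 H each → 3
  3 × O: no H
  2 × C: no H
  1 × C: 3 H
  1 × F: no H
  1 × O (charge -1): no H
  Total hydrogens = 20.
Net charge -1.
Molecular formula: C13H20FO4-

C13H20FO4-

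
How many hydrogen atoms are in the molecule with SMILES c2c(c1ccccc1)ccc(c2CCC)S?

16

Hydrogens are implicit in SMILES; fill each atom to its normal valence:
  8 × C (aromatic): 1 H each → 8
  4 × C (aromatic): no H
  2 × C: 2 H each → 4
  1 × C: 3 H
  1 × S: 1 H
  Total hydrogens = 16.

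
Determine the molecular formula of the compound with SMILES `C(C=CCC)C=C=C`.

C8H12

Heavy atoms from the SMILES: 8 C.
Implicit hydrogens by atom environment:
  3 × C: 2 H each → 6
  3 × C: 1 H each → 3
  1 × C: 3 H
  1 × C: no H
  Total hydrogens = 12.
Molecular formula: C8H12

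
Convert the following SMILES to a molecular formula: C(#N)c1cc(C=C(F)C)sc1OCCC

C11H12FNOS

Heavy atoms from the SMILES: 11 C, 1 F, 1 N, 1 O, 1 S.
Implicit hydrogens by atom environment:
  3 × C (aromatic): no H
  2 × C: 3 H each → 6
  2 × C: 2 H each → 4
  2 × C: no H
  1 × C (aromatic): 1 H
  1 × C: 1 H
  1 × F: no H
  1 × N: no H
  1 × O: no H
  1 × S (aromatic): no H
  Total hydrogens = 12.
Molecular formula: C11H12FNOS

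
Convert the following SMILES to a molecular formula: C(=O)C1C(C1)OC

C5H8O2

Heavy atoms from the SMILES: 5 C, 2 O.
Implicit hydrogens by atom environment:
  3 × C: 1 H each → 3
  2 × O: no H
  1 × C: 3 H
  1 × C: 2 H
  Total hydrogens = 8.
Molecular formula: C5H8O2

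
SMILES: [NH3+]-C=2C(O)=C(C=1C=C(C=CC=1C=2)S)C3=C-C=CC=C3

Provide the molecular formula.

C16H14NOS+

Heavy atoms from the SMILES: 16 C, 1 N, 1 O, 1 S.
Implicit hydrogens by atom environment:
  9 × C (aromatic): 1 H each → 9
  7 × C (aromatic): no H
  1 × N (charge +1): 3 H
  1 × O: 1 H
  1 × S: 1 H
  Total hydrogens = 14.
Net charge +1.
Molecular formula: C16H14NOS+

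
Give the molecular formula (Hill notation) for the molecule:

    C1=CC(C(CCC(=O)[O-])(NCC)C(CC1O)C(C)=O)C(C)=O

C16H24NO5-

Heavy atoms from the SMILES: 16 C, 1 N, 5 O.
Implicit hydrogens by atom environment:
  5 × C: 1 H each → 5
  4 × C: 2 H each → 8
  4 × C: no H
  3 × C: 3 H each → 9
  3 × O: no H
  1 × N: 1 H
  1 × O: 1 H
  1 × O (charge -1): no H
  Total hydrogens = 24.
Net charge -1.
Molecular formula: C16H24NO5-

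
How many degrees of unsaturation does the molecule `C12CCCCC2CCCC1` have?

2

Molecular formula from the SMILES: C10H18.
DoU = (2C + 2 + N − H − X)/2 = (2·10 + 2 + 0 − 18 − 0)/2 = 4/2 = 2.
(Structurally: 2 ring(s) + 0 π bond(s) = 2.)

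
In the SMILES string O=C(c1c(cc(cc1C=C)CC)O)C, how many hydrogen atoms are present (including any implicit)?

Hydrogens are implicit in SMILES; fill each atom to its normal valence:
  4 × C (aromatic): no H
  2 × C: 3 H each → 6
  2 × C: 2 H each → 4
  2 × C (aromatic): 1 H each → 2
  1 × C: 1 H
  1 × C: no H
  1 × O: 1 H
  1 × O: no H
  Total hydrogens = 14.

14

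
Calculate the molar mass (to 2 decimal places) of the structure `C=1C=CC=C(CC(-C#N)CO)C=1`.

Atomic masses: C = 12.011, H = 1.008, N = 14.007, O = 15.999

Molecular formula: C10H11NO.
M = 10×12.011 + 11×1.008 + 1×14.007 + 1×15.999 = 161.20 g/mol.

161.20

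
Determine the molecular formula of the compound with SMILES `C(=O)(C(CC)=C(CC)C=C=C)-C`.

Heavy atoms from the SMILES: 11 C, 1 O.
Implicit hydrogens by atom environment:
  4 × C: no H
  3 × C: 3 H each → 9
  3 × C: 2 H each → 6
  1 × C: 1 H
  1 × O: no H
  Total hydrogens = 16.
Molecular formula: C11H16O

C11H16O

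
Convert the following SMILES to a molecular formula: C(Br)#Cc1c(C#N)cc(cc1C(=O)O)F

Heavy atoms from the SMILES: 1 Br, 10 C, 1 F, 1 N, 2 O.
Implicit hydrogens by atom environment:
  4 × C (aromatic): no H
  4 × C: no H
  2 × C (aromatic): 1 H each → 2
  1 × Br: no H
  1 × F: no H
  1 × N: no H
  1 × O: 1 H
  1 × O: no H
  Total hydrogens = 3.
Molecular formula: C10H3BrFNO2

C10H3BrFNO2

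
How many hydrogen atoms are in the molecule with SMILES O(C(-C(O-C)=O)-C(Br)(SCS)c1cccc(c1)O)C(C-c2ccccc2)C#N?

Hydrogens are implicit in SMILES; fill each atom to its normal valence:
  9 × C (aromatic): 1 H each → 9
  3 × C: no H
  3 × C (aromatic): no H
  3 × O: no H
  2 × C: 2 H each → 4
  2 × C: 1 H each → 2
  1 × Br: no H
  1 × C: 3 H
  1 × N: no H
  1 × O: 1 H
  1 × S: 1 H
  1 × S: no H
  Total hydrogens = 20.

20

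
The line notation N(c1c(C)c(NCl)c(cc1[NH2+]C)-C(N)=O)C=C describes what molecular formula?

C11H16ClN4O+

Heavy atoms from the SMILES: 11 C, 1 Cl, 4 N, 1 O.
Implicit hydrogens by atom environment:
  5 × C (aromatic): no H
  2 × C: 3 H each → 6
  2 × N: 1 H each → 2
  1 × C: 2 H
  1 × C (aromatic): 1 H
  1 × C: 1 H
  1 × C: no H
  1 × Cl: no H
  1 × N (charge +1): 2 H
  1 × N: 2 H
  1 × O: no H
  Total hydrogens = 16.
Net charge +1.
Molecular formula: C11H16ClN4O+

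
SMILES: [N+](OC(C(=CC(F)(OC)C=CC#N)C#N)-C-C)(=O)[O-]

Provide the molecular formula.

C11H12FN3O4

Heavy atoms from the SMILES: 11 C, 1 F, 3 N, 4 O.
Implicit hydrogens by atom environment:
  4 × C: 1 H each → 4
  4 × C: no H
  3 × O: no H
  2 × C: 3 H each → 6
  2 × N: no H
  1 × C: 2 H
  1 × F: no H
  1 × N (charge +1): no H
  1 × O (charge -1): no H
  Total hydrogens = 12.
Molecular formula: C11H12FN3O4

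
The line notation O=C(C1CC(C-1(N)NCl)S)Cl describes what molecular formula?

C5H8Cl2N2OS

Heavy atoms from the SMILES: 5 C, 2 Cl, 2 N, 1 O, 1 S.
Implicit hydrogens by atom environment:
  2 × C: 1 H each → 2
  2 × C: no H
  2 × Cl: no H
  1 × C: 2 H
  1 × N: 2 H
  1 × N: 1 H
  1 × O: no H
  1 × S: 1 H
  Total hydrogens = 8.
Molecular formula: C5H8Cl2N2OS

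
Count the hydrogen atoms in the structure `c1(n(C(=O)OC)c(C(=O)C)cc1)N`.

10

Hydrogens are implicit in SMILES; fill each atom to its normal valence:
  3 × O: no H
  2 × C: 3 H each → 6
  2 × C (aromatic): 1 H each → 2
  2 × C (aromatic): no H
  2 × C: no H
  1 × N: 2 H
  1 × N (aromatic): no H
  Total hydrogens = 10.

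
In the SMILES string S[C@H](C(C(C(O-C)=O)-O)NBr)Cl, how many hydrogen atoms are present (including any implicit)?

Hydrogens are implicit in SMILES; fill each atom to its normal valence:
  3 × C: 1 H each → 3
  2 × O: no H
  1 × Br: no H
  1 × C: 3 H
  1 × C: no H
  1 × Cl: no H
  1 × N: 1 H
  1 × O: 1 H
  1 × S: 1 H
  Total hydrogens = 9.

9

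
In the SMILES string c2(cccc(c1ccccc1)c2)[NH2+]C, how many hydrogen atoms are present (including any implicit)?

14

Hydrogens are implicit in SMILES; fill each atom to its normal valence:
  9 × C (aromatic): 1 H each → 9
  3 × C (aromatic): no H
  1 × C: 3 H
  1 × N (charge +1): 2 H
  Total hydrogens = 14.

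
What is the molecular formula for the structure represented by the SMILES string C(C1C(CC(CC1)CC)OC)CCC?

Heavy atoms from the SMILES: 13 C, 1 O.
Implicit hydrogens by atom environment:
  7 × C: 2 H each → 14
  3 × C: 3 H each → 9
  3 × C: 1 H each → 3
  1 × O: no H
  Total hydrogens = 26.
Molecular formula: C13H26O

C13H26O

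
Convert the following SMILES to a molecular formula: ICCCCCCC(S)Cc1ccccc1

Heavy atoms from the SMILES: 14 C, 1 I, 1 S.
Implicit hydrogens by atom environment:
  7 × C: 2 H each → 14
  5 × C (aromatic): 1 H each → 5
  1 × C: 1 H
  1 × C (aromatic): no H
  1 × I: no H
  1 × S: 1 H
  Total hydrogens = 21.
Molecular formula: C14H21IS

C14H21IS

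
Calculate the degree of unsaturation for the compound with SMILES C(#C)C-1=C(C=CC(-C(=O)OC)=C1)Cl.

Molecular formula from the SMILES: C10H7ClO2.
DoU = (2C + 2 + N − H − X)/2 = (2·10 + 2 + 0 − 7 − 1)/2 = 14/2 = 7.
(Structurally: 1 ring(s) + 6 π bond(s) = 7.)

7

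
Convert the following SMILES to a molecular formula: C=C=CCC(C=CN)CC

Heavy atoms from the SMILES: 9 C, 1 N.
Implicit hydrogens by atom environment:
  4 × C: 1 H each → 4
  3 × C: 2 H each → 6
  1 × C: 3 H
  1 × C: no H
  1 × N: 2 H
  Total hydrogens = 15.
Molecular formula: C9H15N

C9H15N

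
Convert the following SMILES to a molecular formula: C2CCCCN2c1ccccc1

Heavy atoms from the SMILES: 11 C, 1 N.
Implicit hydrogens by atom environment:
  5 × C: 2 H each → 10
  5 × C (aromatic): 1 H each → 5
  1 × C (aromatic): no H
  1 × N: no H
  Total hydrogens = 15.
Molecular formula: C11H15N

C11H15N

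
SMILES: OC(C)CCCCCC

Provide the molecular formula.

Heavy atoms from the SMILES: 8 C, 1 O.
Implicit hydrogens by atom environment:
  5 × C: 2 H each → 10
  2 × C: 3 H each → 6
  1 × C: 1 H
  1 × O: 1 H
  Total hydrogens = 18.
Molecular formula: C8H18O

C8H18O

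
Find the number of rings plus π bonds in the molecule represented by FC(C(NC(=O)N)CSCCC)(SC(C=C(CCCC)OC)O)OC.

Molecular formula from the SMILES: C16H31FN2O4S2.
DoU = (2C + 2 + N − H − X)/2 = (2·16 + 2 + 2 − 31 − 1)/2 = 4/2 = 2.
(Structurally: 0 ring(s) + 2 π bond(s) = 2.)

2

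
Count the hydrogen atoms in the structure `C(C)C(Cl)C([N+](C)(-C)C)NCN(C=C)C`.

25

Hydrogens are implicit in SMILES; fill each atom to its normal valence:
  5 × C: 3 H each → 15
  3 × C: 2 H each → 6
  3 × C: 1 H each → 3
  1 × Cl: no H
  1 × N: 1 H
  1 × N: no H
  1 × N (charge +1): no H
  Total hydrogens = 25.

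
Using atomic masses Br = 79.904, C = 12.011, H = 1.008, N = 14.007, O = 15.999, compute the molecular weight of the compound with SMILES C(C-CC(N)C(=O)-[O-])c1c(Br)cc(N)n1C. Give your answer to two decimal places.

289.15

Molecular formula: C10H15BrN3O2-.
M = 1×79.904 + 10×12.011 + 15×1.008 + 3×14.007 + 2×15.999 = 289.15 g/mol.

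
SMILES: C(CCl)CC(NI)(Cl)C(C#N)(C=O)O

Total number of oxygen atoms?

The symbol for oxygen appears 2 times in the SMILES.

2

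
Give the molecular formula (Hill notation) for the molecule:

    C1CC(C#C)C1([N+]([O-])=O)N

Heavy atoms from the SMILES: 6 C, 2 N, 2 O.
Implicit hydrogens by atom environment:
  2 × C: 2 H each → 4
  2 × C: 1 H each → 2
  2 × C: no H
  1 × N: 2 H
  1 × N (charge +1): no H
  1 × O: no H
  1 × O (charge -1): no H
  Total hydrogens = 8.
Molecular formula: C6H8N2O2

C6H8N2O2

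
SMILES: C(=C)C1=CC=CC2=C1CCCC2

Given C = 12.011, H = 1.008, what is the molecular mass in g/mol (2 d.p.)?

158.24

Molecular formula: C12H14.
M = 12×12.011 + 14×1.008 = 158.24 g/mol.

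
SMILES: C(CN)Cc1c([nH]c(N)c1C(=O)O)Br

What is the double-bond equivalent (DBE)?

Molecular formula from the SMILES: C8H12BrN3O2.
DoU = (2C + 2 + N − H − X)/2 = (2·8 + 2 + 3 − 12 − 1)/2 = 8/2 = 4.
(Structurally: 1 ring(s) + 3 π bond(s) = 4.)

4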